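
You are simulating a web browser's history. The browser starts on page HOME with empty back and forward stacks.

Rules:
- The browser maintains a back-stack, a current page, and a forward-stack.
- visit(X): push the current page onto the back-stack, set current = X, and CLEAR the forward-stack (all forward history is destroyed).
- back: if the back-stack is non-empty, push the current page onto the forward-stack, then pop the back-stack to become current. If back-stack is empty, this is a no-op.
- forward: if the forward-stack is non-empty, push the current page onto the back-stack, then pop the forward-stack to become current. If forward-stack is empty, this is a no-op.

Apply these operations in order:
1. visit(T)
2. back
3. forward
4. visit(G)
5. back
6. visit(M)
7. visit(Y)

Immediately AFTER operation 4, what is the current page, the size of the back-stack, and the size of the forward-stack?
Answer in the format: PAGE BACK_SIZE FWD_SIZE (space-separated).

After 1 (visit(T)): cur=T back=1 fwd=0
After 2 (back): cur=HOME back=0 fwd=1
After 3 (forward): cur=T back=1 fwd=0
After 4 (visit(G)): cur=G back=2 fwd=0

G 2 0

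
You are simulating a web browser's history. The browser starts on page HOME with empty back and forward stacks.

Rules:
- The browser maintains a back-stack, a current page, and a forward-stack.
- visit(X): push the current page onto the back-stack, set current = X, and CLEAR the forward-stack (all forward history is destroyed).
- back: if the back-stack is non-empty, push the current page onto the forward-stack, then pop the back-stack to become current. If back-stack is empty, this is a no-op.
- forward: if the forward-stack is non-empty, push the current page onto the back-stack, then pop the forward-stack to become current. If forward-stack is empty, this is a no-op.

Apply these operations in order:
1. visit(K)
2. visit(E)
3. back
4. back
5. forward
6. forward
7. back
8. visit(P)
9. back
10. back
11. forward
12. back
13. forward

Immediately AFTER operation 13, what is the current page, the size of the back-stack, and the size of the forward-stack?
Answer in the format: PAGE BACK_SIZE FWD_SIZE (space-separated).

After 1 (visit(K)): cur=K back=1 fwd=0
After 2 (visit(E)): cur=E back=2 fwd=0
After 3 (back): cur=K back=1 fwd=1
After 4 (back): cur=HOME back=0 fwd=2
After 5 (forward): cur=K back=1 fwd=1
After 6 (forward): cur=E back=2 fwd=0
After 7 (back): cur=K back=1 fwd=1
After 8 (visit(P)): cur=P back=2 fwd=0
After 9 (back): cur=K back=1 fwd=1
After 10 (back): cur=HOME back=0 fwd=2
After 11 (forward): cur=K back=1 fwd=1
After 12 (back): cur=HOME back=0 fwd=2
After 13 (forward): cur=K back=1 fwd=1

K 1 1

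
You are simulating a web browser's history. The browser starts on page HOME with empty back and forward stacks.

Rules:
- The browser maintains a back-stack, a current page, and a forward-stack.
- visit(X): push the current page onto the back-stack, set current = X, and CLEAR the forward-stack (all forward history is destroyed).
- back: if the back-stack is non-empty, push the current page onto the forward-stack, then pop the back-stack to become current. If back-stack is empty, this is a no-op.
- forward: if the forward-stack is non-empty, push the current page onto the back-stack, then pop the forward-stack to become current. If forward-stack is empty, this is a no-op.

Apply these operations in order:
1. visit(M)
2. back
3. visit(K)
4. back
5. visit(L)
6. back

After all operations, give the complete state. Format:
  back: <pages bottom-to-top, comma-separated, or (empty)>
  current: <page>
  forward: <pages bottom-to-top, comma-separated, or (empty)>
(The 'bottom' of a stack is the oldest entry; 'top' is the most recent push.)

Answer: back: (empty)
current: HOME
forward: L

Derivation:
After 1 (visit(M)): cur=M back=1 fwd=0
After 2 (back): cur=HOME back=0 fwd=1
After 3 (visit(K)): cur=K back=1 fwd=0
After 4 (back): cur=HOME back=0 fwd=1
After 5 (visit(L)): cur=L back=1 fwd=0
After 6 (back): cur=HOME back=0 fwd=1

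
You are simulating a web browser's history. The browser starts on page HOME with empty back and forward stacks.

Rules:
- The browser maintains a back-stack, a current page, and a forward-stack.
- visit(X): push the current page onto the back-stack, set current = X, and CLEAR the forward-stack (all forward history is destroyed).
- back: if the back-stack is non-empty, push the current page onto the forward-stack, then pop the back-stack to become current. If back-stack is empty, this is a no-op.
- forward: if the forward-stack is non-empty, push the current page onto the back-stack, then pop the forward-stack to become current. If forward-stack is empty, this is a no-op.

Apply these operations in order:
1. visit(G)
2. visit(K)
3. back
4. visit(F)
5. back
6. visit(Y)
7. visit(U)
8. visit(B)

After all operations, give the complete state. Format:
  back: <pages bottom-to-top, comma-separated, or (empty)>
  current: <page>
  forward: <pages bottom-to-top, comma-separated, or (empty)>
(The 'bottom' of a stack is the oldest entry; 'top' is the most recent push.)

Answer: back: HOME,G,Y,U
current: B
forward: (empty)

Derivation:
After 1 (visit(G)): cur=G back=1 fwd=0
After 2 (visit(K)): cur=K back=2 fwd=0
After 3 (back): cur=G back=1 fwd=1
After 4 (visit(F)): cur=F back=2 fwd=0
After 5 (back): cur=G back=1 fwd=1
After 6 (visit(Y)): cur=Y back=2 fwd=0
After 7 (visit(U)): cur=U back=3 fwd=0
After 8 (visit(B)): cur=B back=4 fwd=0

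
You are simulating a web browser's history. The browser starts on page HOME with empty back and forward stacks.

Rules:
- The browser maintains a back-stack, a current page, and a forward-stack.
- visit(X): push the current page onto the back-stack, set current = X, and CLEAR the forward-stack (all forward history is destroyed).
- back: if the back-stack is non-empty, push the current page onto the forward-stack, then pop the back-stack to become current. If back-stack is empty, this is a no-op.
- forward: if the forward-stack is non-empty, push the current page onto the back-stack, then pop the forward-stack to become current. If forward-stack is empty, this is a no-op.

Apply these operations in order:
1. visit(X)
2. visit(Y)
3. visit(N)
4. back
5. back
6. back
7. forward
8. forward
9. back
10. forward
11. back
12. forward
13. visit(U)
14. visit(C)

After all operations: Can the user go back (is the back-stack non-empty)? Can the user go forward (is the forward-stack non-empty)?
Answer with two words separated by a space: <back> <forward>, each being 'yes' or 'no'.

After 1 (visit(X)): cur=X back=1 fwd=0
After 2 (visit(Y)): cur=Y back=2 fwd=0
After 3 (visit(N)): cur=N back=3 fwd=0
After 4 (back): cur=Y back=2 fwd=1
After 5 (back): cur=X back=1 fwd=2
After 6 (back): cur=HOME back=0 fwd=3
After 7 (forward): cur=X back=1 fwd=2
After 8 (forward): cur=Y back=2 fwd=1
After 9 (back): cur=X back=1 fwd=2
After 10 (forward): cur=Y back=2 fwd=1
After 11 (back): cur=X back=1 fwd=2
After 12 (forward): cur=Y back=2 fwd=1
After 13 (visit(U)): cur=U back=3 fwd=0
After 14 (visit(C)): cur=C back=4 fwd=0

Answer: yes no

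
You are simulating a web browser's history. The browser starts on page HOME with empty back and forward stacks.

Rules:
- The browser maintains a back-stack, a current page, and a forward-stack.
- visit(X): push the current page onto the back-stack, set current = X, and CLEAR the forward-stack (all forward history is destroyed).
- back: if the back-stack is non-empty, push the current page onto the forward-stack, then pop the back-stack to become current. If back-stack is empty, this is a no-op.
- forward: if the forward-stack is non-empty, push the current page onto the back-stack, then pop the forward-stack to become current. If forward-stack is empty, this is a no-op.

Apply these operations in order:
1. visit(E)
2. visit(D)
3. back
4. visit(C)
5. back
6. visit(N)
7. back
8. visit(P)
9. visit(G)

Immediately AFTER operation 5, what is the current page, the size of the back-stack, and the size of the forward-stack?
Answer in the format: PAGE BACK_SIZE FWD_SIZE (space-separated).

After 1 (visit(E)): cur=E back=1 fwd=0
After 2 (visit(D)): cur=D back=2 fwd=0
After 3 (back): cur=E back=1 fwd=1
After 4 (visit(C)): cur=C back=2 fwd=0
After 5 (back): cur=E back=1 fwd=1

E 1 1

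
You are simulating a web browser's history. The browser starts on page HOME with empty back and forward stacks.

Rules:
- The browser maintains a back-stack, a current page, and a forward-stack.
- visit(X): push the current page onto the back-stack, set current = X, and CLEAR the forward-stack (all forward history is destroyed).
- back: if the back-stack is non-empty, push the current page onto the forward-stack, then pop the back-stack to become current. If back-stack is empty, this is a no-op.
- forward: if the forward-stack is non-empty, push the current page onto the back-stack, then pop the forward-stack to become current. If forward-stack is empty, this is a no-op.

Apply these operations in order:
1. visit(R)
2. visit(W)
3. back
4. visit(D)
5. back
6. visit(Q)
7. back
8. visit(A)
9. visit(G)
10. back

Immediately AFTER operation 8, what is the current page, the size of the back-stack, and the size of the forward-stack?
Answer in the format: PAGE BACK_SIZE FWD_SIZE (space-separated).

After 1 (visit(R)): cur=R back=1 fwd=0
After 2 (visit(W)): cur=W back=2 fwd=0
After 3 (back): cur=R back=1 fwd=1
After 4 (visit(D)): cur=D back=2 fwd=0
After 5 (back): cur=R back=1 fwd=1
After 6 (visit(Q)): cur=Q back=2 fwd=0
After 7 (back): cur=R back=1 fwd=1
After 8 (visit(A)): cur=A back=2 fwd=0

A 2 0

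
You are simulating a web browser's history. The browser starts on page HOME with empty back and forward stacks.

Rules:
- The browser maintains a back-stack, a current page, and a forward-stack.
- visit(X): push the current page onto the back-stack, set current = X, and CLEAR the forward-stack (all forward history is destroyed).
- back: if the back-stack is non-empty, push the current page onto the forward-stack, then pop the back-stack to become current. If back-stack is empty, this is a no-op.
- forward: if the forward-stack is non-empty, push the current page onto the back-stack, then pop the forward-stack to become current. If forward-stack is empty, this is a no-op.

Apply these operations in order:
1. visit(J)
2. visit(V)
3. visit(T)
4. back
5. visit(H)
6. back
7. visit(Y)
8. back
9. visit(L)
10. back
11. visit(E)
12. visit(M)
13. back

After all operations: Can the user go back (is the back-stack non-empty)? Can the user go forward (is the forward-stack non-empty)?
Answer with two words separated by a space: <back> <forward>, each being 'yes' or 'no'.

Answer: yes yes

Derivation:
After 1 (visit(J)): cur=J back=1 fwd=0
After 2 (visit(V)): cur=V back=2 fwd=0
After 3 (visit(T)): cur=T back=3 fwd=0
After 4 (back): cur=V back=2 fwd=1
After 5 (visit(H)): cur=H back=3 fwd=0
After 6 (back): cur=V back=2 fwd=1
After 7 (visit(Y)): cur=Y back=3 fwd=0
After 8 (back): cur=V back=2 fwd=1
After 9 (visit(L)): cur=L back=3 fwd=0
After 10 (back): cur=V back=2 fwd=1
After 11 (visit(E)): cur=E back=3 fwd=0
After 12 (visit(M)): cur=M back=4 fwd=0
After 13 (back): cur=E back=3 fwd=1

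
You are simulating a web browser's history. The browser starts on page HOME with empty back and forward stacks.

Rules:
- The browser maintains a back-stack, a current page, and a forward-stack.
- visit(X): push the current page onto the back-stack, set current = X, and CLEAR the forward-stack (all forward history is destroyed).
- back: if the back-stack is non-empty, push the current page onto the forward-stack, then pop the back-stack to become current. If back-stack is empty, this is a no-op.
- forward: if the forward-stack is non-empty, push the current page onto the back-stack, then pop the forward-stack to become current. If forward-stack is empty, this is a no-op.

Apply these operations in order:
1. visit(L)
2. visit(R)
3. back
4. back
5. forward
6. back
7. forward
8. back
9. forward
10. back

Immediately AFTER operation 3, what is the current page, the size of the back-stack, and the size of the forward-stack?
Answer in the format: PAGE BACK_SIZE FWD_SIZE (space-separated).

After 1 (visit(L)): cur=L back=1 fwd=0
After 2 (visit(R)): cur=R back=2 fwd=0
After 3 (back): cur=L back=1 fwd=1

L 1 1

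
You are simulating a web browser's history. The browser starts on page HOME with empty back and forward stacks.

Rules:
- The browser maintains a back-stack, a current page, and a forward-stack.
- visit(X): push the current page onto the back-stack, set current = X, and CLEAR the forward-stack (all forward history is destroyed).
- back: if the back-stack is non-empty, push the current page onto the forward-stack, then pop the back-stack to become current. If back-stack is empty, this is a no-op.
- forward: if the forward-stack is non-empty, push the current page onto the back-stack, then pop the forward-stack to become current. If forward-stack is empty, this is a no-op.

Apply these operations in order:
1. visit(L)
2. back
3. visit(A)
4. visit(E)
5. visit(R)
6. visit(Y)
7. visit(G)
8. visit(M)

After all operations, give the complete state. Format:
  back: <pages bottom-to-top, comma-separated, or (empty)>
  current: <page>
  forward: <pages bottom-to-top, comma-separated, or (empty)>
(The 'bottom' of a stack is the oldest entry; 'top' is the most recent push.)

Answer: back: HOME,A,E,R,Y,G
current: M
forward: (empty)

Derivation:
After 1 (visit(L)): cur=L back=1 fwd=0
After 2 (back): cur=HOME back=0 fwd=1
After 3 (visit(A)): cur=A back=1 fwd=0
After 4 (visit(E)): cur=E back=2 fwd=0
After 5 (visit(R)): cur=R back=3 fwd=0
After 6 (visit(Y)): cur=Y back=4 fwd=0
After 7 (visit(G)): cur=G back=5 fwd=0
After 8 (visit(M)): cur=M back=6 fwd=0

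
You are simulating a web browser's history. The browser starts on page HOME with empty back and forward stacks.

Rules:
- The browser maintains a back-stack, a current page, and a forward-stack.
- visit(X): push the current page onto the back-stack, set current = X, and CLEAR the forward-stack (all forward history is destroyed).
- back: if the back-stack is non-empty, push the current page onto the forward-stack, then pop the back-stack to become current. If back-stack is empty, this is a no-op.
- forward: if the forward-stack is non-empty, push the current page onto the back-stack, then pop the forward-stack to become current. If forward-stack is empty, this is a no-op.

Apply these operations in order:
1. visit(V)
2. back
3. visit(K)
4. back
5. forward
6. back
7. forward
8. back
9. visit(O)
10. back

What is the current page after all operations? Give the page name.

After 1 (visit(V)): cur=V back=1 fwd=0
After 2 (back): cur=HOME back=0 fwd=1
After 3 (visit(K)): cur=K back=1 fwd=0
After 4 (back): cur=HOME back=0 fwd=1
After 5 (forward): cur=K back=1 fwd=0
After 6 (back): cur=HOME back=0 fwd=1
After 7 (forward): cur=K back=1 fwd=0
After 8 (back): cur=HOME back=0 fwd=1
After 9 (visit(O)): cur=O back=1 fwd=0
After 10 (back): cur=HOME back=0 fwd=1

Answer: HOME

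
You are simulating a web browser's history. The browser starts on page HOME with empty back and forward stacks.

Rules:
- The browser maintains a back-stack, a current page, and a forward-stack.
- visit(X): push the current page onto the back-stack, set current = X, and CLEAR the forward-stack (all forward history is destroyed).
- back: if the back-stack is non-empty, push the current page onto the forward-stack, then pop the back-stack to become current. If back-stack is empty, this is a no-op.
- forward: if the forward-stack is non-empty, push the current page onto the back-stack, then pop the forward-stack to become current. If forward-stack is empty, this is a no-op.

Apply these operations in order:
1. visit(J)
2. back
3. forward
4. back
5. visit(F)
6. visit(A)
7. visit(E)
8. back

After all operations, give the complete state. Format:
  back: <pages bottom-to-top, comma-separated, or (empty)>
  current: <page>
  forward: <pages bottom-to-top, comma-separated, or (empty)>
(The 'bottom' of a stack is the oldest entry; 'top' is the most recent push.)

Answer: back: HOME,F
current: A
forward: E

Derivation:
After 1 (visit(J)): cur=J back=1 fwd=0
After 2 (back): cur=HOME back=0 fwd=1
After 3 (forward): cur=J back=1 fwd=0
After 4 (back): cur=HOME back=0 fwd=1
After 5 (visit(F)): cur=F back=1 fwd=0
After 6 (visit(A)): cur=A back=2 fwd=0
After 7 (visit(E)): cur=E back=3 fwd=0
After 8 (back): cur=A back=2 fwd=1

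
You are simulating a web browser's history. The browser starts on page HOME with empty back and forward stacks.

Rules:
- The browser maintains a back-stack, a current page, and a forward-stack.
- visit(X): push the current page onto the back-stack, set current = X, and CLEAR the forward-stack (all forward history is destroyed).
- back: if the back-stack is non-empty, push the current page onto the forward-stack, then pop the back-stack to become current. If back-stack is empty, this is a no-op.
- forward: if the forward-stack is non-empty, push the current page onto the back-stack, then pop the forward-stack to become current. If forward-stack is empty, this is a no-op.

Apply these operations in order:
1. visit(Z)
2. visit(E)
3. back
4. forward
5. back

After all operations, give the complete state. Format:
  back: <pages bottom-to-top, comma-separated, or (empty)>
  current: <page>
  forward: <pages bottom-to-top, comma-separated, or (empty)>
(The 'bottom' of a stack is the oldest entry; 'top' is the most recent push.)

Answer: back: HOME
current: Z
forward: E

Derivation:
After 1 (visit(Z)): cur=Z back=1 fwd=0
After 2 (visit(E)): cur=E back=2 fwd=0
After 3 (back): cur=Z back=1 fwd=1
After 4 (forward): cur=E back=2 fwd=0
After 5 (back): cur=Z back=1 fwd=1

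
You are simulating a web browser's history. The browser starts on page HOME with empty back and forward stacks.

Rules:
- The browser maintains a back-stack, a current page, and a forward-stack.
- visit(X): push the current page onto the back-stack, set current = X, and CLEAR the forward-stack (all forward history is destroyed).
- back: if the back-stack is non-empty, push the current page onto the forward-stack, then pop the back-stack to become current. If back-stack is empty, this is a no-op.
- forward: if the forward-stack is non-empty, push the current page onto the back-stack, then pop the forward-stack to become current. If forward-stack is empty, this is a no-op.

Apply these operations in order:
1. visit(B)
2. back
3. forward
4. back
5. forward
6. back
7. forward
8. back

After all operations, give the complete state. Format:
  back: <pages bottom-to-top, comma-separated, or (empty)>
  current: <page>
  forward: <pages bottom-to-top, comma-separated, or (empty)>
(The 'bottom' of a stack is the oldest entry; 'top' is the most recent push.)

Answer: back: (empty)
current: HOME
forward: B

Derivation:
After 1 (visit(B)): cur=B back=1 fwd=0
After 2 (back): cur=HOME back=0 fwd=1
After 3 (forward): cur=B back=1 fwd=0
After 4 (back): cur=HOME back=0 fwd=1
After 5 (forward): cur=B back=1 fwd=0
After 6 (back): cur=HOME back=0 fwd=1
After 7 (forward): cur=B back=1 fwd=0
After 8 (back): cur=HOME back=0 fwd=1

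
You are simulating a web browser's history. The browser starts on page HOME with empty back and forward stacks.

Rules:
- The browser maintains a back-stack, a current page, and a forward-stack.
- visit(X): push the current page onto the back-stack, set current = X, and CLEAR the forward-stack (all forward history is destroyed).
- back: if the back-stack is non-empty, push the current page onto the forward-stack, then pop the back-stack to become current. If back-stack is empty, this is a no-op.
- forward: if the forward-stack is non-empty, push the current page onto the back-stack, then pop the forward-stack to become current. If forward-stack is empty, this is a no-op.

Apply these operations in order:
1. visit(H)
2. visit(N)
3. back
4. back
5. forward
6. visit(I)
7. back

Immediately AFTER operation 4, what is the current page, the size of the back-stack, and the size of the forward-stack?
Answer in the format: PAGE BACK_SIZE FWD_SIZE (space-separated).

After 1 (visit(H)): cur=H back=1 fwd=0
After 2 (visit(N)): cur=N back=2 fwd=0
After 3 (back): cur=H back=1 fwd=1
After 4 (back): cur=HOME back=0 fwd=2

HOME 0 2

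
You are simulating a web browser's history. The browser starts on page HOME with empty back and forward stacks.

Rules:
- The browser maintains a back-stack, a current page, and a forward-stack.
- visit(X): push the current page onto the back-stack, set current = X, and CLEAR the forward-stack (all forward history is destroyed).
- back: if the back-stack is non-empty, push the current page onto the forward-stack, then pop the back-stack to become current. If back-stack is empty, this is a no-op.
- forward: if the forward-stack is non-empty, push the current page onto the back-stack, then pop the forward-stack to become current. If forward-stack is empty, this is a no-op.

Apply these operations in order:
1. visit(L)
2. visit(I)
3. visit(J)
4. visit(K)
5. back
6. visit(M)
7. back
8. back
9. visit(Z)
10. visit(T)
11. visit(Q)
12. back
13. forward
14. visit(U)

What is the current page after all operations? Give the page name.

After 1 (visit(L)): cur=L back=1 fwd=0
After 2 (visit(I)): cur=I back=2 fwd=0
After 3 (visit(J)): cur=J back=3 fwd=0
After 4 (visit(K)): cur=K back=4 fwd=0
After 5 (back): cur=J back=3 fwd=1
After 6 (visit(M)): cur=M back=4 fwd=0
After 7 (back): cur=J back=3 fwd=1
After 8 (back): cur=I back=2 fwd=2
After 9 (visit(Z)): cur=Z back=3 fwd=0
After 10 (visit(T)): cur=T back=4 fwd=0
After 11 (visit(Q)): cur=Q back=5 fwd=0
After 12 (back): cur=T back=4 fwd=1
After 13 (forward): cur=Q back=5 fwd=0
After 14 (visit(U)): cur=U back=6 fwd=0

Answer: U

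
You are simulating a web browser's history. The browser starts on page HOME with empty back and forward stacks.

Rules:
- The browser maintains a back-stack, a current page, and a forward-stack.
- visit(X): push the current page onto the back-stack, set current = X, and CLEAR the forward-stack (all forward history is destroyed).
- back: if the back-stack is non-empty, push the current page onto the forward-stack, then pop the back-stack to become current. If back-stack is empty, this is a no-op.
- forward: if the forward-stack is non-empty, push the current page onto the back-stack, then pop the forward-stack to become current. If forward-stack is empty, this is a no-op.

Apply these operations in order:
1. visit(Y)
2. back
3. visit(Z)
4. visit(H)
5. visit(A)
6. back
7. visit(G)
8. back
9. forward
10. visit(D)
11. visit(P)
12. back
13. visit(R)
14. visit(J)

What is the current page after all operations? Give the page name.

After 1 (visit(Y)): cur=Y back=1 fwd=0
After 2 (back): cur=HOME back=0 fwd=1
After 3 (visit(Z)): cur=Z back=1 fwd=0
After 4 (visit(H)): cur=H back=2 fwd=0
After 5 (visit(A)): cur=A back=3 fwd=0
After 6 (back): cur=H back=2 fwd=1
After 7 (visit(G)): cur=G back=3 fwd=0
After 8 (back): cur=H back=2 fwd=1
After 9 (forward): cur=G back=3 fwd=0
After 10 (visit(D)): cur=D back=4 fwd=0
After 11 (visit(P)): cur=P back=5 fwd=0
After 12 (back): cur=D back=4 fwd=1
After 13 (visit(R)): cur=R back=5 fwd=0
After 14 (visit(J)): cur=J back=6 fwd=0

Answer: J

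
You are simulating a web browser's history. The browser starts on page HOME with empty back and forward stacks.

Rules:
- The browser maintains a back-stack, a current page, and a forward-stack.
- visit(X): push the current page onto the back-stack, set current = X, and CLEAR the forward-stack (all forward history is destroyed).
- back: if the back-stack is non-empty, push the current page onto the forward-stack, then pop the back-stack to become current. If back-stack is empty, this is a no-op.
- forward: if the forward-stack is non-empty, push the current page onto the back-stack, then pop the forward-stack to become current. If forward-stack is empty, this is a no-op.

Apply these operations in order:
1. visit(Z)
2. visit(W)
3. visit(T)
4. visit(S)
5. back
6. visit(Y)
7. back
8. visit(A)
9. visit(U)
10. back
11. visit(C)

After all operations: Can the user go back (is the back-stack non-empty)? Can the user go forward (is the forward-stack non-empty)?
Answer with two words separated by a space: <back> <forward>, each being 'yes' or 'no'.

Answer: yes no

Derivation:
After 1 (visit(Z)): cur=Z back=1 fwd=0
After 2 (visit(W)): cur=W back=2 fwd=0
After 3 (visit(T)): cur=T back=3 fwd=0
After 4 (visit(S)): cur=S back=4 fwd=0
After 5 (back): cur=T back=3 fwd=1
After 6 (visit(Y)): cur=Y back=4 fwd=0
After 7 (back): cur=T back=3 fwd=1
After 8 (visit(A)): cur=A back=4 fwd=0
After 9 (visit(U)): cur=U back=5 fwd=0
After 10 (back): cur=A back=4 fwd=1
After 11 (visit(C)): cur=C back=5 fwd=0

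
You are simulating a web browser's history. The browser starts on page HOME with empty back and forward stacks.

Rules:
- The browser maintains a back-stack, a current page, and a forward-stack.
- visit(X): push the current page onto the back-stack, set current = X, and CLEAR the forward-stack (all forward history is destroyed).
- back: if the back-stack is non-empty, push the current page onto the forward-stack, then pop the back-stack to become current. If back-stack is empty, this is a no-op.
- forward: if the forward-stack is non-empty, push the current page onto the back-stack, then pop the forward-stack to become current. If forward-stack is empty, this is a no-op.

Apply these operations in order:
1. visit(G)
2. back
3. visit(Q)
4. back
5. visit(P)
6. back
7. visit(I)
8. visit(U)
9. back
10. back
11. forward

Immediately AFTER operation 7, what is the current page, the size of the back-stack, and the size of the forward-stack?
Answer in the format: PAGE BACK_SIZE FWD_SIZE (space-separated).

After 1 (visit(G)): cur=G back=1 fwd=0
After 2 (back): cur=HOME back=0 fwd=1
After 3 (visit(Q)): cur=Q back=1 fwd=0
After 4 (back): cur=HOME back=0 fwd=1
After 5 (visit(P)): cur=P back=1 fwd=0
After 6 (back): cur=HOME back=0 fwd=1
After 7 (visit(I)): cur=I back=1 fwd=0

I 1 0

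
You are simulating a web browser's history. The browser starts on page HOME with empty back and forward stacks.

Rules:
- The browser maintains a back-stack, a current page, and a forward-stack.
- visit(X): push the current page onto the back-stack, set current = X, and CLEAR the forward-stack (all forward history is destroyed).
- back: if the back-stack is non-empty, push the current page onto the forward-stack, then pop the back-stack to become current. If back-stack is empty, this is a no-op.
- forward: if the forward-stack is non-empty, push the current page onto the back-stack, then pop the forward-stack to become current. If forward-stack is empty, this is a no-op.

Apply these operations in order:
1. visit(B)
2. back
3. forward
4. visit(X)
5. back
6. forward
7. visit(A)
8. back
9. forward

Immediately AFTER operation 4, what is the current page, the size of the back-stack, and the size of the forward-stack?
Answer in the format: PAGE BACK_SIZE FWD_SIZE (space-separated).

After 1 (visit(B)): cur=B back=1 fwd=0
After 2 (back): cur=HOME back=0 fwd=1
After 3 (forward): cur=B back=1 fwd=0
After 4 (visit(X)): cur=X back=2 fwd=0

X 2 0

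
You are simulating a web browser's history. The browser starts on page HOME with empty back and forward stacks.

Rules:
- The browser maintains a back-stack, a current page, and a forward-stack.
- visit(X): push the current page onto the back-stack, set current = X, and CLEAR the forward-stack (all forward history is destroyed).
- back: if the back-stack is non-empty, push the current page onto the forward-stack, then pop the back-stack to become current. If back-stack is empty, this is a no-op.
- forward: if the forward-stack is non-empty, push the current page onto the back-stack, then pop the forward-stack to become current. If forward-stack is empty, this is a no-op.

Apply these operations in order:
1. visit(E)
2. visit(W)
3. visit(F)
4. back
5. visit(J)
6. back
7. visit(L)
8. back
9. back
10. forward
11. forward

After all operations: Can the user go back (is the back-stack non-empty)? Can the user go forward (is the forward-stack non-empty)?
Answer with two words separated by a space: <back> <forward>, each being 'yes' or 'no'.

Answer: yes no

Derivation:
After 1 (visit(E)): cur=E back=1 fwd=0
After 2 (visit(W)): cur=W back=2 fwd=0
After 3 (visit(F)): cur=F back=3 fwd=0
After 4 (back): cur=W back=2 fwd=1
After 5 (visit(J)): cur=J back=3 fwd=0
After 6 (back): cur=W back=2 fwd=1
After 7 (visit(L)): cur=L back=3 fwd=0
After 8 (back): cur=W back=2 fwd=1
After 9 (back): cur=E back=1 fwd=2
After 10 (forward): cur=W back=2 fwd=1
After 11 (forward): cur=L back=3 fwd=0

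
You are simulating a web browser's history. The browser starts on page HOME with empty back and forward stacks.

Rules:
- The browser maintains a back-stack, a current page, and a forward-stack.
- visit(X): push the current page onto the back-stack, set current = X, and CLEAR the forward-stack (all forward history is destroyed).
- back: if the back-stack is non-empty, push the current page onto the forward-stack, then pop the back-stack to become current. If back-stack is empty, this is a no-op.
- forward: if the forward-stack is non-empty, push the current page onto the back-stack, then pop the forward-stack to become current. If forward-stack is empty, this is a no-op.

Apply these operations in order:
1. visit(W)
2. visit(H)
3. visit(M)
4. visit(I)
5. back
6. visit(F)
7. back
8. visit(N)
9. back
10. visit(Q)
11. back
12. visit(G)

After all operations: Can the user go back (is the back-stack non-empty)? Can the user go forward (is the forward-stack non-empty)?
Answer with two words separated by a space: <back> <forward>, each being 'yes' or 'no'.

After 1 (visit(W)): cur=W back=1 fwd=0
After 2 (visit(H)): cur=H back=2 fwd=0
After 3 (visit(M)): cur=M back=3 fwd=0
After 4 (visit(I)): cur=I back=4 fwd=0
After 5 (back): cur=M back=3 fwd=1
After 6 (visit(F)): cur=F back=4 fwd=0
After 7 (back): cur=M back=3 fwd=1
After 8 (visit(N)): cur=N back=4 fwd=0
After 9 (back): cur=M back=3 fwd=1
After 10 (visit(Q)): cur=Q back=4 fwd=0
After 11 (back): cur=M back=3 fwd=1
After 12 (visit(G)): cur=G back=4 fwd=0

Answer: yes no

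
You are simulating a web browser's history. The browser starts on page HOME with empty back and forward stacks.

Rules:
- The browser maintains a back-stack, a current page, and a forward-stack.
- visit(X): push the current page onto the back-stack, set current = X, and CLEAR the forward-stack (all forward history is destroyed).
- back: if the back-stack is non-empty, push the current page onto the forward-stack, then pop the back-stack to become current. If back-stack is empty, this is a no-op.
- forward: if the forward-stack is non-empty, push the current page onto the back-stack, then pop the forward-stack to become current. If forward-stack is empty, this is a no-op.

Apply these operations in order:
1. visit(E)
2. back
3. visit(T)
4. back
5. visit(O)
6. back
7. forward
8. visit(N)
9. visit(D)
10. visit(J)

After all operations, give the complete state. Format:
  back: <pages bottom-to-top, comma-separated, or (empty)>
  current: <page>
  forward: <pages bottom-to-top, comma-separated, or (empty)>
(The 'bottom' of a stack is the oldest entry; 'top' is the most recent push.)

After 1 (visit(E)): cur=E back=1 fwd=0
After 2 (back): cur=HOME back=0 fwd=1
After 3 (visit(T)): cur=T back=1 fwd=0
After 4 (back): cur=HOME back=0 fwd=1
After 5 (visit(O)): cur=O back=1 fwd=0
After 6 (back): cur=HOME back=0 fwd=1
After 7 (forward): cur=O back=1 fwd=0
After 8 (visit(N)): cur=N back=2 fwd=0
After 9 (visit(D)): cur=D back=3 fwd=0
After 10 (visit(J)): cur=J back=4 fwd=0

Answer: back: HOME,O,N,D
current: J
forward: (empty)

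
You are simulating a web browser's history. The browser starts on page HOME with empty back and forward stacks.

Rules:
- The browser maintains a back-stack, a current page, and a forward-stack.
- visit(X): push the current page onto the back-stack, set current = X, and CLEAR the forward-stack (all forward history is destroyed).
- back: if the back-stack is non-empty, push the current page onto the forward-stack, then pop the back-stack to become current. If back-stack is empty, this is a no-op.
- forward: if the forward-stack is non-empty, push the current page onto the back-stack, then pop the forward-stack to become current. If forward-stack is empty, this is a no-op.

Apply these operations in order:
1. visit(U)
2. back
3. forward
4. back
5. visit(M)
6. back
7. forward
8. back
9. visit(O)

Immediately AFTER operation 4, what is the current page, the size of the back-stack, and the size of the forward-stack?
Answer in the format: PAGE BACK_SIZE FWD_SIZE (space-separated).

After 1 (visit(U)): cur=U back=1 fwd=0
After 2 (back): cur=HOME back=0 fwd=1
After 3 (forward): cur=U back=1 fwd=0
After 4 (back): cur=HOME back=0 fwd=1

HOME 0 1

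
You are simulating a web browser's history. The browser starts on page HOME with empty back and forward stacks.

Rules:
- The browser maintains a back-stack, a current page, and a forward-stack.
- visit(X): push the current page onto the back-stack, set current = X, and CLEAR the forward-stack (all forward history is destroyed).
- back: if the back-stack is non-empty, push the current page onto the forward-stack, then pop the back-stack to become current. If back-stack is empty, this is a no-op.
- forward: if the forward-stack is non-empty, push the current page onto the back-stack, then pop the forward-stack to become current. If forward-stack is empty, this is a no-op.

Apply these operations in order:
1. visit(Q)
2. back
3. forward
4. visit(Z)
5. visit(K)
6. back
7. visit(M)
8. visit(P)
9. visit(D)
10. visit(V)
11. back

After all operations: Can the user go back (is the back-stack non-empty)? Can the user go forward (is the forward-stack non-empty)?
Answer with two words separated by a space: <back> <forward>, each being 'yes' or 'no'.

Answer: yes yes

Derivation:
After 1 (visit(Q)): cur=Q back=1 fwd=0
After 2 (back): cur=HOME back=0 fwd=1
After 3 (forward): cur=Q back=1 fwd=0
After 4 (visit(Z)): cur=Z back=2 fwd=0
After 5 (visit(K)): cur=K back=3 fwd=0
After 6 (back): cur=Z back=2 fwd=1
After 7 (visit(M)): cur=M back=3 fwd=0
After 8 (visit(P)): cur=P back=4 fwd=0
After 9 (visit(D)): cur=D back=5 fwd=0
After 10 (visit(V)): cur=V back=6 fwd=0
After 11 (back): cur=D back=5 fwd=1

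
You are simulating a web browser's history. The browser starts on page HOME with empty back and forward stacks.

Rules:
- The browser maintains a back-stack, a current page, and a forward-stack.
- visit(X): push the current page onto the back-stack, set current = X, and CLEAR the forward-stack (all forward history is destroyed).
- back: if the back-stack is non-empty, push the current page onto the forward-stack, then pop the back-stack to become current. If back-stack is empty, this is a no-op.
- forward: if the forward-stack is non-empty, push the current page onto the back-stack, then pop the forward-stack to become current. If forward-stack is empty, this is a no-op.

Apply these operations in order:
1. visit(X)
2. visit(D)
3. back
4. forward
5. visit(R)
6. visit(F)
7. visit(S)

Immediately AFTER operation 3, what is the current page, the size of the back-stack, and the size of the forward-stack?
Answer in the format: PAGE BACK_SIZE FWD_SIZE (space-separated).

After 1 (visit(X)): cur=X back=1 fwd=0
After 2 (visit(D)): cur=D back=2 fwd=0
After 3 (back): cur=X back=1 fwd=1

X 1 1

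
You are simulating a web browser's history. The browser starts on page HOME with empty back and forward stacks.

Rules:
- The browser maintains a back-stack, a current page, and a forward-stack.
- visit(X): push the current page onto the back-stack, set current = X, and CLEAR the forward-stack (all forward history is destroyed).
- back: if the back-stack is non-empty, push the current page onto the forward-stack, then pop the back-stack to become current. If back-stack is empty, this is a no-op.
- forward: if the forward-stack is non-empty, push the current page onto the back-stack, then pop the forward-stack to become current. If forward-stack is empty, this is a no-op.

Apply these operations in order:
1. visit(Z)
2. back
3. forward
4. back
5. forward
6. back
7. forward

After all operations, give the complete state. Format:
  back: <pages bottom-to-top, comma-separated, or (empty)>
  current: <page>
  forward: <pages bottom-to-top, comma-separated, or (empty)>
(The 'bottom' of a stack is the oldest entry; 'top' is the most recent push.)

After 1 (visit(Z)): cur=Z back=1 fwd=0
After 2 (back): cur=HOME back=0 fwd=1
After 3 (forward): cur=Z back=1 fwd=0
After 4 (back): cur=HOME back=0 fwd=1
After 5 (forward): cur=Z back=1 fwd=0
After 6 (back): cur=HOME back=0 fwd=1
After 7 (forward): cur=Z back=1 fwd=0

Answer: back: HOME
current: Z
forward: (empty)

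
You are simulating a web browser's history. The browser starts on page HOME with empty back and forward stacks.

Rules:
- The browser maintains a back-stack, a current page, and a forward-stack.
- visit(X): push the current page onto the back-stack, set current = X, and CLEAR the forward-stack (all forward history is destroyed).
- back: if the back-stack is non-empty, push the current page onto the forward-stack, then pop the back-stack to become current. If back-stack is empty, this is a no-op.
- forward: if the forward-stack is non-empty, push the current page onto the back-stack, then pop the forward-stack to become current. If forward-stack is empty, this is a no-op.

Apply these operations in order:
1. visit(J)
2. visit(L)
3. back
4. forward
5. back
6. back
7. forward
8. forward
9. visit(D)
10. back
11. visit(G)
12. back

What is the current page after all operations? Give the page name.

Answer: L

Derivation:
After 1 (visit(J)): cur=J back=1 fwd=0
After 2 (visit(L)): cur=L back=2 fwd=0
After 3 (back): cur=J back=1 fwd=1
After 4 (forward): cur=L back=2 fwd=0
After 5 (back): cur=J back=1 fwd=1
After 6 (back): cur=HOME back=0 fwd=2
After 7 (forward): cur=J back=1 fwd=1
After 8 (forward): cur=L back=2 fwd=0
After 9 (visit(D)): cur=D back=3 fwd=0
After 10 (back): cur=L back=2 fwd=1
After 11 (visit(G)): cur=G back=3 fwd=0
After 12 (back): cur=L back=2 fwd=1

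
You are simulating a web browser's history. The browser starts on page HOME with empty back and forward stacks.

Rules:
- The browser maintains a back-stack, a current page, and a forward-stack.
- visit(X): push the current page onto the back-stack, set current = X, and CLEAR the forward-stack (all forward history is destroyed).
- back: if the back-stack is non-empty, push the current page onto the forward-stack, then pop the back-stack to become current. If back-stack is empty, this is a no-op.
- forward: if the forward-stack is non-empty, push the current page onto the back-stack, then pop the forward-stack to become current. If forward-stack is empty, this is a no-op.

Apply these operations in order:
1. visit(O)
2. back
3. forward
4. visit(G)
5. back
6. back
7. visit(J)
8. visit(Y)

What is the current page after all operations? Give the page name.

After 1 (visit(O)): cur=O back=1 fwd=0
After 2 (back): cur=HOME back=0 fwd=1
After 3 (forward): cur=O back=1 fwd=0
After 4 (visit(G)): cur=G back=2 fwd=0
After 5 (back): cur=O back=1 fwd=1
After 6 (back): cur=HOME back=0 fwd=2
After 7 (visit(J)): cur=J back=1 fwd=0
After 8 (visit(Y)): cur=Y back=2 fwd=0

Answer: Y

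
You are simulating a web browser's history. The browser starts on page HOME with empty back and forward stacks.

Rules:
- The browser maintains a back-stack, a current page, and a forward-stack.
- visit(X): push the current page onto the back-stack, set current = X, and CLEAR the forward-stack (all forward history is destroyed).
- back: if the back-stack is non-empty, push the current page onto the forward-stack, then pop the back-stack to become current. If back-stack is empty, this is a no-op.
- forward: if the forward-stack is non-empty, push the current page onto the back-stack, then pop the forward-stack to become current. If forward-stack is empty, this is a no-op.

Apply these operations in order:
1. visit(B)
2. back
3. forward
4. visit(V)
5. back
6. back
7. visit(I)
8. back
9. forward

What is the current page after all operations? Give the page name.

Answer: I

Derivation:
After 1 (visit(B)): cur=B back=1 fwd=0
After 2 (back): cur=HOME back=0 fwd=1
After 3 (forward): cur=B back=1 fwd=0
After 4 (visit(V)): cur=V back=2 fwd=0
After 5 (back): cur=B back=1 fwd=1
After 6 (back): cur=HOME back=0 fwd=2
After 7 (visit(I)): cur=I back=1 fwd=0
After 8 (back): cur=HOME back=0 fwd=1
After 9 (forward): cur=I back=1 fwd=0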